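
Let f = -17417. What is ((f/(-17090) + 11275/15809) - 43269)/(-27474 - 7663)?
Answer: 11689769087787/9493167435970 ≈ 1.2314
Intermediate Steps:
((f/(-17090) + 11275/15809) - 43269)/(-27474 - 7663) = ((-17417/(-17090) + 11275/15809) - 43269)/(-27474 - 7663) = ((-17417*(-1/17090) + 11275*(1/15809)) - 43269)/(-35137) = ((17417/17090 + 11275/15809) - 43269)*(-1/35137) = (468035103/270175810 - 43269)*(-1/35137) = -11689769087787/270175810*(-1/35137) = 11689769087787/9493167435970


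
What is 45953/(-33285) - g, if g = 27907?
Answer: -928930448/33285 ≈ -27908.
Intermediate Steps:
45953/(-33285) - g = 45953/(-33285) - 1*27907 = 45953*(-1/33285) - 27907 = -45953/33285 - 27907 = -928930448/33285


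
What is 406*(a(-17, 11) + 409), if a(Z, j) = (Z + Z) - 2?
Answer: 151438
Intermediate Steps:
a(Z, j) = -2 + 2*Z (a(Z, j) = 2*Z - 2 = -2 + 2*Z)
406*(a(-17, 11) + 409) = 406*((-2 + 2*(-17)) + 409) = 406*((-2 - 34) + 409) = 406*(-36 + 409) = 406*373 = 151438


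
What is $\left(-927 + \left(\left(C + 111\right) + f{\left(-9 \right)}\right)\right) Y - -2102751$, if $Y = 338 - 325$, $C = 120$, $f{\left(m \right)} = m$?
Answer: $2093586$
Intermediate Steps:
$Y = 13$
$\left(-927 + \left(\left(C + 111\right) + f{\left(-9 \right)}\right)\right) Y - -2102751 = \left(-927 + \left(\left(120 + 111\right) - 9\right)\right) 13 - -2102751 = \left(-927 + \left(231 - 9\right)\right) 13 + 2102751 = \left(-927 + 222\right) 13 + 2102751 = \left(-705\right) 13 + 2102751 = -9165 + 2102751 = 2093586$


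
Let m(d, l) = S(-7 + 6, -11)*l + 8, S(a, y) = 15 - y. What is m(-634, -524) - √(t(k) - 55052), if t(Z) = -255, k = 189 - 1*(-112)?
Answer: -13616 - I*√55307 ≈ -13616.0 - 235.17*I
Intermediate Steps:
k = 301 (k = 189 + 112 = 301)
m(d, l) = 8 + 26*l (m(d, l) = (15 - 1*(-11))*l + 8 = (15 + 11)*l + 8 = 26*l + 8 = 8 + 26*l)
m(-634, -524) - √(t(k) - 55052) = (8 + 26*(-524)) - √(-255 - 55052) = (8 - 13624) - √(-55307) = -13616 - I*√55307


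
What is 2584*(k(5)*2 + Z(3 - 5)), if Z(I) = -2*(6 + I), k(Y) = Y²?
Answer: 108528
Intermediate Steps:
Z(I) = -12 - 2*I
2584*(k(5)*2 + Z(3 - 5)) = 2584*(5²*2 + (-12 - 2*(3 - 5))) = 2584*(25*2 + (-12 - 2*(-2))) = 2584*(50 + (-12 + 4)) = 2584*(50 - 8) = 2584*42 = 108528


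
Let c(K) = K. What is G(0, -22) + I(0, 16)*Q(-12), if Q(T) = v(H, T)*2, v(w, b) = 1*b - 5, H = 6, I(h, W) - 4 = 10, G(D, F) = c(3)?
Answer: -473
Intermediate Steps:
G(D, F) = 3
I(h, W) = 14 (I(h, W) = 4 + 10 = 14)
v(w, b) = -5 + b (v(w, b) = b - 5 = -5 + b)
Q(T) = -10 + 2*T (Q(T) = (-5 + T)*2 = -10 + 2*T)
G(0, -22) + I(0, 16)*Q(-12) = 3 + 14*(-10 + 2*(-12)) = 3 + 14*(-10 - 24) = 3 + 14*(-34) = 3 - 476 = -473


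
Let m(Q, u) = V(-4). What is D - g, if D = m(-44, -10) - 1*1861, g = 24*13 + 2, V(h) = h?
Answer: -2179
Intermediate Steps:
m(Q, u) = -4
g = 314 (g = 312 + 2 = 314)
D = -1865 (D = -4 - 1*1861 = -4 - 1861 = -1865)
D - g = -1865 - 1*314 = -1865 - 314 = -2179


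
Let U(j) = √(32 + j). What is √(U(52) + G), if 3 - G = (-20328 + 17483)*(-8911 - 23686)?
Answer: √(-92738462 + 2*√21) ≈ 9630.1*I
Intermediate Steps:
G = -92738462 (G = 3 - (-20328 + 17483)*(-8911 - 23686) = 3 - (-2845)*(-32597) = 3 - 1*92738465 = 3 - 92738465 = -92738462)
√(U(52) + G) = √(√(32 + 52) - 92738462) = √(√84 - 92738462) = √(2*√21 - 92738462) = √(-92738462 + 2*√21)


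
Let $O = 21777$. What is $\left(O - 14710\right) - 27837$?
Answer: $-20770$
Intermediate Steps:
$\left(O - 14710\right) - 27837 = \left(21777 - 14710\right) - 27837 = 7067 - 27837 = -20770$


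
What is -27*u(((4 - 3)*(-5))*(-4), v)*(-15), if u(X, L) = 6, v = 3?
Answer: 2430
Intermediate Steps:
-27*u(((4 - 3)*(-5))*(-4), v)*(-15) = -27*6*(-15) = -162*(-15) = 2430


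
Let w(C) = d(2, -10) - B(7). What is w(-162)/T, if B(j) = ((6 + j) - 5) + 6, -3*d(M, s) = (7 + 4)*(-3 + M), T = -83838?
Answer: 31/251514 ≈ 0.00012325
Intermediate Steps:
d(M, s) = 11 - 11*M/3 (d(M, s) = -(7 + 4)*(-3 + M)/3 = -11*(-3 + M)/3 = -(-33 + 11*M)/3 = 11 - 11*M/3)
B(j) = 7 + j (B(j) = (1 + j) + 6 = 7 + j)
w(C) = -31/3 (w(C) = (11 - 11/3*2) - (7 + 7) = (11 - 22/3) - 1*14 = 11/3 - 14 = -31/3)
w(-162)/T = -31/3/(-83838) = -31/3*(-1/83838) = 31/251514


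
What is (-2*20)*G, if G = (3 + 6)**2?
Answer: -3240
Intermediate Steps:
G = 81 (G = 9**2 = 81)
(-2*20)*G = -2*20*81 = -40*81 = -3240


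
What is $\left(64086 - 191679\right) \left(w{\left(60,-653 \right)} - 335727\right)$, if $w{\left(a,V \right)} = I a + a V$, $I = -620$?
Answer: $52581968451$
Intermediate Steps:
$w{\left(a,V \right)} = - 620 a + V a$ ($w{\left(a,V \right)} = - 620 a + a V = - 620 a + V a$)
$\left(64086 - 191679\right) \left(w{\left(60,-653 \right)} - 335727\right) = \left(64086 - 191679\right) \left(60 \left(-620 - 653\right) - 335727\right) = - 127593 \left(60 \left(-1273\right) - 335727\right) = - 127593 \left(-76380 - 335727\right) = \left(-127593\right) \left(-412107\right) = 52581968451$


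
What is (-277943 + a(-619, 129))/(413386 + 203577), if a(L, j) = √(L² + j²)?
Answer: -277943/616963 + √399802/616963 ≈ -0.44948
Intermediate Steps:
(-277943 + a(-619, 129))/(413386 + 203577) = (-277943 + √((-619)² + 129²))/(413386 + 203577) = (-277943 + √(383161 + 16641))/616963 = (-277943 + √399802)*(1/616963) = -277943/616963 + √399802/616963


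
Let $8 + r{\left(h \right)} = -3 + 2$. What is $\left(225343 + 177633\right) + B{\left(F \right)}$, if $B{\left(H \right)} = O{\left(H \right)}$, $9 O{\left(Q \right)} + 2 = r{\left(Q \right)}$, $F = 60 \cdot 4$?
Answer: $\frac{3626773}{9} \approx 4.0298 \cdot 10^{5}$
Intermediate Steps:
$F = 240$
$r{\left(h \right)} = -9$ ($r{\left(h \right)} = -8 + \left(-3 + 2\right) = -8 - 1 = -9$)
$O{\left(Q \right)} = - \frac{11}{9}$ ($O{\left(Q \right)} = - \frac{2}{9} + \frac{1}{9} \left(-9\right) = - \frac{2}{9} - 1 = - \frac{11}{9}$)
$B{\left(H \right)} = - \frac{11}{9}$
$\left(225343 + 177633\right) + B{\left(F \right)} = \left(225343 + 177633\right) - \frac{11}{9} = 402976 - \frac{11}{9} = \frac{3626773}{9}$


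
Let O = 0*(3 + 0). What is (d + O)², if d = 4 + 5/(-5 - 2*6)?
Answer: 3969/289 ≈ 13.734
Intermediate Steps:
d = 63/17 (d = 4 + 5/(-5 - 12) = 4 + 5/(-17) = 4 + 5*(-1/17) = 4 - 5/17 = 63/17 ≈ 3.7059)
O = 0 (O = 0*3 = 0)
(d + O)² = (63/17 + 0)² = (63/17)² = 3969/289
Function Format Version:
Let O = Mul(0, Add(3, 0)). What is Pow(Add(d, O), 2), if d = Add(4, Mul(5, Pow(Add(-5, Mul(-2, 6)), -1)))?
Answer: Rational(3969, 289) ≈ 13.734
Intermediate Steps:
d = Rational(63, 17) (d = Add(4, Mul(5, Pow(Add(-5, -12), -1))) = Add(4, Mul(5, Pow(-17, -1))) = Add(4, Mul(5, Rational(-1, 17))) = Add(4, Rational(-5, 17)) = Rational(63, 17) ≈ 3.7059)
O = 0 (O = Mul(0, 3) = 0)
Pow(Add(d, O), 2) = Pow(Add(Rational(63, 17), 0), 2) = Pow(Rational(63, 17), 2) = Rational(3969, 289)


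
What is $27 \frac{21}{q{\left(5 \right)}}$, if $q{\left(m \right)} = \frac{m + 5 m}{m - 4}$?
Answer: $\frac{189}{10} \approx 18.9$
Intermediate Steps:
$q{\left(m \right)} = \frac{6 m}{-4 + m}$
$27 \frac{21}{q{\left(5 \right)}} = 27 \frac{21}{6 \cdot 5 \frac{1}{-4 + 5}} = 27 \frac{21}{6 \cdot 5 \cdot 1^{-1}} = 27 \frac{21}{6 \cdot 5 \cdot 1} = 27 \cdot \frac{21}{30} = 27 \cdot 21 \cdot \frac{1}{30} = 27 \cdot \frac{7}{10} = \frac{189}{10}$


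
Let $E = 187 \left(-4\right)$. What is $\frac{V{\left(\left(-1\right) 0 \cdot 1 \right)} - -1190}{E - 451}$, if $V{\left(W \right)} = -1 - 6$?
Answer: $- \frac{1183}{1199} \approx -0.98666$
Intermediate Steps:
$E = -748$
$V{\left(W \right)} = -7$
$\frac{V{\left(\left(-1\right) 0 \cdot 1 \right)} - -1190}{E - 451} = \frac{-7 - -1190}{-748 - 451} = \frac{-7 + 1190}{-1199} = 1183 \left(- \frac{1}{1199}\right) = - \frac{1183}{1199}$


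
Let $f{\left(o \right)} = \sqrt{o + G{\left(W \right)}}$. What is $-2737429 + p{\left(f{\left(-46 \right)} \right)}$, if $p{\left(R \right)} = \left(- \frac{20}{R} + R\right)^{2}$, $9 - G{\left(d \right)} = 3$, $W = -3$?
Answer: $-2737519$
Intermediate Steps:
$G{\left(d \right)} = 6$ ($G{\left(d \right)} = 9 - 3 = 6$)
$f{\left(o \right)} = \sqrt{6 + o}$ ($f{\left(o \right)} = \sqrt{o + 6} = \sqrt{6 + o}$)
$p{\left(R \right)} = \left(R - \frac{20}{R}\right)^{2}$
$-2737429 + p{\left(f{\left(-46 \right)} \right)} = -2737429 + \frac{\left(-20 + \left(\sqrt{6 - 46}\right)^{2}\right)^{2}}{6 - 46} = -2737429 + \frac{\left(-20 + \left(\sqrt{-40}\right)^{2}\right)^{2}}{-40} = -2737429 + \frac{\left(-20 + \left(2 i \sqrt{10}\right)^{2}\right)^{2}}{-40} = -2737429 - \frac{\left(-20 - 40\right)^{2}}{40} = -2737429 - \frac{\left(-60\right)^{2}}{40} = -2737429 - 90 = -2737519$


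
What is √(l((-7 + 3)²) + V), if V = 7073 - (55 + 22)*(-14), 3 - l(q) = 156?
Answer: √7998 ≈ 89.432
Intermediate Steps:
l(q) = -153 (l(q) = 3 - 1*156 = 3 - 156 = -153)
V = 8151 (V = 7073 - 77*(-14) = 7073 - 1*(-1078) = 7073 + 1078 = 8151)
√(l((-7 + 3)²) + V) = √(-153 + 8151) = √7998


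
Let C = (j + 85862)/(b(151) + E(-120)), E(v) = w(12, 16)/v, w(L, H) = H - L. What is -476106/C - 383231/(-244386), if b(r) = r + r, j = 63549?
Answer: -175388310874969/182569783230 ≈ -960.66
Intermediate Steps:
b(r) = 2*r
E(v) = 4/v (E(v) = (16 - 1*12)/v = (16 - 12)/v = 4/v)
C = 4482330/9059 (C = (63549 + 85862)/(2*151 + 4/(-120)) = 149411/(302 + 4*(-1/120)) = 149411/(302 - 1/30) = 149411/(9059/30) = 149411*(30/9059) = 4482330/9059 ≈ 494.79)
-476106/C - 383231/(-244386) = -476106/4482330/9059 - 383231/(-244386) = -476106*9059/4482330 - 383231*(-1/244386) = -718840709/747055 + 383231/244386 = -175388310874969/182569783230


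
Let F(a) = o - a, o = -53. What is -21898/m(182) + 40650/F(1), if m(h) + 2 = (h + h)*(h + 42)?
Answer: -92098322/122301 ≈ -753.05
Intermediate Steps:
m(h) = -2 + 2*h*(42 + h) (m(h) = -2 + (h + h)*(h + 42) = -2 + (2*h)*(42 + h) = -2 + 2*h*(42 + h))
F(a) = -53 - a
-21898/m(182) + 40650/F(1) = -21898/(-2 + 2*182² + 84*182) + 40650/(-53 - 1*1) = -21898/(-2 + 2*33124 + 15288) + 40650/(-53 - 1) = -21898/(-2 + 66248 + 15288) + 40650/(-54) = -21898/81534 + 40650*(-1/54) = -21898*1/81534 - 6775/9 = -10949/40767 - 6775/9 = -92098322/122301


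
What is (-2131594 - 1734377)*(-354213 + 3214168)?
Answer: -11056503091305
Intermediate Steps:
(-2131594 - 1734377)*(-354213 + 3214168) = -3865971*2859955 = -11056503091305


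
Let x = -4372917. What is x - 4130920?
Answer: -8503837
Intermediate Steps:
x - 4130920 = -4372917 - 4130920 = -8503837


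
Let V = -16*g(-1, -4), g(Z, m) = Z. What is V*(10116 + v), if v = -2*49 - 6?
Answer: 160192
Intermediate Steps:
v = -104 (v = -98 - 6 = -104)
V = 16 (V = -16*(-1) = 16)
V*(10116 + v) = 16*(10116 - 104) = 16*10012 = 160192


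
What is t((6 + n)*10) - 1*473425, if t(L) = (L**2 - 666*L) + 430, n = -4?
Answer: -485915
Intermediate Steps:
t(L) = 430 + L**2 - 666*L
t((6 + n)*10) - 1*473425 = (430 + ((6 - 4)*10)**2 - 666*(6 - 4)*10) - 1*473425 = (430 + (2*10)**2 - 1332*10) - 473425 = (430 + 20**2 - 666*20) - 473425 = (430 + 400 - 13320) - 473425 = -12490 - 473425 = -485915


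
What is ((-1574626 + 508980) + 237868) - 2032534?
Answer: -2860312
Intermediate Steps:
((-1574626 + 508980) + 237868) - 2032534 = (-1065646 + 237868) - 2032534 = -827778 - 2032534 = -2860312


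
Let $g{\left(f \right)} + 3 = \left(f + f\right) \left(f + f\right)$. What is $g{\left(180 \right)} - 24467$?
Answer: $105130$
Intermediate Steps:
$g{\left(f \right)} = -3 + 4 f^{2}$ ($g{\left(f \right)} = -3 + \left(f + f\right) \left(f + f\right) = -3 + 2 f 2 f = -3 + 4 f^{2}$)
$g{\left(180 \right)} - 24467 = \left(-3 + 4 \cdot 180^{2}\right) - 24467 = \left(-3 + 4 \cdot 32400\right) - 24467 = \left(-3 + 129600\right) - 24467 = 129597 - 24467 = 105130$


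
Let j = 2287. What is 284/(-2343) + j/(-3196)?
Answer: -88255/105468 ≈ -0.83679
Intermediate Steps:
284/(-2343) + j/(-3196) = 284/(-2343) + 2287/(-3196) = 284*(-1/2343) + 2287*(-1/3196) = -4/33 - 2287/3196 = -88255/105468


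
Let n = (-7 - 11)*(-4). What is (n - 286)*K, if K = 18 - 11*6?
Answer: 10272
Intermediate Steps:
K = -48 (K = 18 - 66 = -48)
n = 72 (n = -18*(-4) = 72)
(n - 286)*K = (72 - 286)*(-48) = -214*(-48) = 10272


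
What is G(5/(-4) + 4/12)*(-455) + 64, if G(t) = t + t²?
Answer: 14221/144 ≈ 98.757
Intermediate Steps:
G(5/(-4) + 4/12)*(-455) + 64 = ((5/(-4) + 4/12)*(1 + (5/(-4) + 4/12)))*(-455) + 64 = ((5*(-¼) + 4*(1/12))*(1 + (5*(-¼) + 4*(1/12))))*(-455) + 64 = ((-5/4 + ⅓)*(1 + (-5/4 + ⅓)))*(-455) + 64 = -11*(1 - 11/12)/12*(-455) + 64 = -11/12*1/12*(-455) + 64 = -11/144*(-455) + 64 = 5005/144 + 64 = 14221/144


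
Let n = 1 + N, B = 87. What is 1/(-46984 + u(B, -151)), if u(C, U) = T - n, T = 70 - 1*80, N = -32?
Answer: -1/46963 ≈ -2.1293e-5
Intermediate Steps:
T = -10 (T = 70 - 80 = -10)
n = -31 (n = 1 - 32 = -31)
u(C, U) = 21 (u(C, U) = -10 - 1*(-31) = -10 + 31 = 21)
1/(-46984 + u(B, -151)) = 1/(-46984 + 21) = 1/(-46963) = -1/46963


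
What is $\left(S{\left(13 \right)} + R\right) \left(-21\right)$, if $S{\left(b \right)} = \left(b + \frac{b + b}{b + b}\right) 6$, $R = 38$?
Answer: $-2562$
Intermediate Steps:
$S{\left(b \right)} = 6 + 6 b$ ($S{\left(b \right)} = \left(b + \frac{2 b}{2 b}\right) 6 = \left(b + 2 b \frac{1}{2 b}\right) 6 = \left(b + 1\right) 6 = \left(1 + b\right) 6 = 6 + 6 b$)
$\left(S{\left(13 \right)} + R\right) \left(-21\right) = \left(\left(6 + 6 \cdot 13\right) + 38\right) \left(-21\right) = \left(\left(6 + 78\right) + 38\right) \left(-21\right) = \left(84 + 38\right) \left(-21\right) = 122 \left(-21\right) = -2562$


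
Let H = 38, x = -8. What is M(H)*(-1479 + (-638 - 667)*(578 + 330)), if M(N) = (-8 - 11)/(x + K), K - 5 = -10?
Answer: -1733997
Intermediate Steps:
K = -5 (K = 5 - 10 = -5)
M(N) = 19/13 (M(N) = (-8 - 11)/(-8 - 5) = -19/(-13) = -19*(-1/13) = 19/13)
M(H)*(-1479 + (-638 - 667)*(578 + 330)) = 19*(-1479 + (-638 - 667)*(578 + 330))/13 = 19*(-1479 - 1305*908)/13 = 19*(-1479 - 1184940)/13 = (19/13)*(-1186419) = -1733997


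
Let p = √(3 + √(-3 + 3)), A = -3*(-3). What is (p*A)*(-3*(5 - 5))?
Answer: 0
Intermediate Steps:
A = 9
p = √3 (p = √(3 + √0) = √(3 + 0) = √3 ≈ 1.7320)
(p*A)*(-3*(5 - 5)) = (√3*9)*(-3*(5 - 5)) = (9*√3)*(-3*0) = (9*√3)*0 = 0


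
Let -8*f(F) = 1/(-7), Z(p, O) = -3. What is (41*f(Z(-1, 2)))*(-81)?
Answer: -3321/56 ≈ -59.304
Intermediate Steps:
f(F) = 1/56 (f(F) = -⅛/(-7) = -⅛*(-⅐) = 1/56)
(41*f(Z(-1, 2)))*(-81) = (41*(1/56))*(-81) = (41/56)*(-81) = -3321/56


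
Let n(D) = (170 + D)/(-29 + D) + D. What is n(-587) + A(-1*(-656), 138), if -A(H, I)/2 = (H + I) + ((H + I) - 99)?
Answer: -2195623/616 ≈ -3564.3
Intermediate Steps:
n(D) = D + (170 + D)/(-29 + D) (n(D) = (170 + D)/(-29 + D) + D = D + (170 + D)/(-29 + D))
A(H, I) = 198 - 4*H - 4*I (A(H, I) = -2*((H + I) + ((H + I) - 99)) = -2*((H + I) + (-99 + H + I)) = -2*(-99 + 2*H + 2*I) = 198 - 4*H - 4*I)
n(-587) + A(-1*(-656), 138) = (170 + (-587)² - 28*(-587))/(-29 - 587) + (198 - (-4)*(-656) - 4*138) = (170 + 344569 + 16436)/(-616) + (198 - 4*656 - 552) = -1/616*361175 + (198 - 2624 - 552) = -361175/616 - 2978 = -2195623/616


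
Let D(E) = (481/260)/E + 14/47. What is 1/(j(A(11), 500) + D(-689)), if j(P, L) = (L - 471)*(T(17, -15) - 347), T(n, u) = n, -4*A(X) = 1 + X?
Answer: -647660/6197915019 ≈ -0.00010450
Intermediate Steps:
A(X) = -¼ - X/4 (A(X) = -(1 + X)/4 = -¼ - X/4)
D(E) = 14/47 + 37/(20*E) (D(E) = (481*(1/260))/E + 14*(1/47) = 37/(20*E) + 14/47 = 14/47 + 37/(20*E))
j(P, L) = 155430 - 330*L (j(P, L) = (L - 471)*(17 - 347) = (-471 + L)*(-330) = 155430 - 330*L)
1/(j(A(11), 500) + D(-689)) = 1/((155430 - 330*500) + (1/940)*(1739 + 280*(-689))/(-689)) = 1/((155430 - 165000) + (1/940)*(-1/689)*(1739 - 192920)) = 1/(-9570 + (1/940)*(-1/689)*(-191181)) = 1/(-9570 + 191181/647660) = 1/(-6197915019/647660) = -647660/6197915019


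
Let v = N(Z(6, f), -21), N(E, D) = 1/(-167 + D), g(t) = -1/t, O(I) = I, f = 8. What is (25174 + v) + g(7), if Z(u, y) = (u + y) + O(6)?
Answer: 33128789/1316 ≈ 25174.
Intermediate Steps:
Z(u, y) = 6 + u + y (Z(u, y) = (u + y) + 6 = 6 + u + y)
v = -1/188 (v = 1/(-167 - 21) = 1/(-188) = -1/188 ≈ -0.0053191)
(25174 + v) + g(7) = (25174 - 1/188) - 1/7 = 4732711/188 - 1*⅐ = 4732711/188 - ⅐ = 33128789/1316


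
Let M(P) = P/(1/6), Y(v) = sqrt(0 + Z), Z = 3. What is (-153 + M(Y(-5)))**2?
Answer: 23517 - 1836*sqrt(3) ≈ 20337.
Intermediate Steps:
Y(v) = sqrt(3) (Y(v) = sqrt(0 + 3) = sqrt(3))
M(P) = 6*P (M(P) = P/(1/6) = P*6 = 6*P)
(-153 + M(Y(-5)))**2 = (-153 + 6*sqrt(3))**2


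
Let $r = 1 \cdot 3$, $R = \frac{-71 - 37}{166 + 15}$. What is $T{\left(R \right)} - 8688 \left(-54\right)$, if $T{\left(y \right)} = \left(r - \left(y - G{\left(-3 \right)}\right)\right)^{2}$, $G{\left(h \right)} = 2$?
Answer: $\frac{15370914841}{32761} \approx 4.6918 \cdot 10^{5}$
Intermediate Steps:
$R = - \frac{108}{181} \approx -0.59669$
$r = 3$
$T{\left(y \right)} = \left(5 - y\right)^{2}$ ($T{\left(y \right)} = \left(3 - \left(-2 + y\right)\right)^{2} = \left(5 - y\right)^{2}$)
$T{\left(R \right)} - 8688 \left(-54\right) = \left(5 - - \frac{108}{181}\right)^{2} - 8688 \left(-54\right) = \left(5 + \frac{108}{181}\right)^{2} - -469152 = \left(\frac{1013}{181}\right)^{2} + 469152 = \frac{1026169}{32761} + 469152 = \frac{15370914841}{32761}$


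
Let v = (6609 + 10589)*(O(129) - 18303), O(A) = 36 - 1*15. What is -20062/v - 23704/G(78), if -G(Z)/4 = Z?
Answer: 155268163081/2043689934 ≈ 75.974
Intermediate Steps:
G(Z) = -4*Z
O(A) = 21 (O(A) = 36 - 15 = 21)
v = -314413836 (v = (6609 + 10589)*(21 - 18303) = 17198*(-18282) = -314413836)
-20062/v - 23704/G(78) = -20062/(-314413836) - 23704/((-4*78)) = -20062*(-1/314413836) - 23704/(-312) = 10031/157206918 - 23704*(-1/312) = 10031/157206918 + 2963/39 = 155268163081/2043689934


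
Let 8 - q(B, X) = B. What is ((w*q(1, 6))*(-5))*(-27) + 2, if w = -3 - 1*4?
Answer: -6613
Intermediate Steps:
w = -7 (w = -3 - 4 = -7)
q(B, X) = 8 - B
((w*q(1, 6))*(-5))*(-27) + 2 = (-7*(8 - 1*1)*(-5))*(-27) + 2 = (-7*(8 - 1)*(-5))*(-27) + 2 = (-7*7*(-5))*(-27) + 2 = -49*(-5)*(-27) + 2 = 245*(-27) + 2 = -6615 + 2 = -6613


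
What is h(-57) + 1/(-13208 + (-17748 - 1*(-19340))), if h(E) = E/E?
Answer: 11615/11616 ≈ 0.99991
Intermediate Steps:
h(E) = 1
h(-57) + 1/(-13208 + (-17748 - 1*(-19340))) = 1 + 1/(-13208 + (-17748 - 1*(-19340))) = 1 + 1/(-13208 + (-17748 + 19340)) = 1 + 1/(-13208 + 1592) = 1 + 1/(-11616) = 1 - 1/11616 = 11615/11616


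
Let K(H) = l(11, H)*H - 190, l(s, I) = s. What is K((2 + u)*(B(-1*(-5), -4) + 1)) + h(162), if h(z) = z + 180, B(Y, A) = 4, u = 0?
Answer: 262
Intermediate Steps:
h(z) = 180 + z
K(H) = -190 + 11*H (K(H) = 11*H - 190 = -190 + 11*H)
K((2 + u)*(B(-1*(-5), -4) + 1)) + h(162) = (-190 + 11*((2 + 0)*(4 + 1))) + (180 + 162) = (-190 + 11*(2*5)) + 342 = (-190 + 11*10) + 342 = (-190 + 110) + 342 = -80 + 342 = 262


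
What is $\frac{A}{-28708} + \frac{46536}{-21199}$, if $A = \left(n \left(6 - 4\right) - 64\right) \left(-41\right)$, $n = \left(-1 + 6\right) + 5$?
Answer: $- \frac{343549621}{152145223} \approx -2.258$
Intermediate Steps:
$n = 10$ ($n = 5 + 5 = 10$)
$A = 1804$ ($A = \left(10 \left(6 - 4\right) - 64\right) \left(-41\right) = \left(10 \cdot 2 - 64\right) \left(-41\right) = \left(20 - 64\right) \left(-41\right) = \left(-44\right) \left(-41\right) = 1804$)
$\frac{A}{-28708} + \frac{46536}{-21199} = \frac{1804}{-28708} + \frac{46536}{-21199} = 1804 \left(- \frac{1}{28708}\right) + 46536 \left(- \frac{1}{21199}\right) = - \frac{451}{7177} - \frac{46536}{21199} = - \frac{343549621}{152145223}$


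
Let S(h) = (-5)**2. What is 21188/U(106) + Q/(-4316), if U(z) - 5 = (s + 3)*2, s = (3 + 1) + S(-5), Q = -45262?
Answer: 47285243/148902 ≈ 317.56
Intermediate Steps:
S(h) = 25
s = 29 (s = (3 + 1) + 25 = 4 + 25 = 29)
U(z) = 69 (U(z) = 5 + (29 + 3)*2 = 5 + 32*2 = 5 + 64 = 69)
21188/U(106) + Q/(-4316) = 21188/69 - 45262/(-4316) = 21188*(1/69) - 45262*(-1/4316) = 21188/69 + 22631/2158 = 47285243/148902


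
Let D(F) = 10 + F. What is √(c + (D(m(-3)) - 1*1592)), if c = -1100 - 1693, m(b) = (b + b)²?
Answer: I*√4339 ≈ 65.871*I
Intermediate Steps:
m(b) = 4*b² (m(b) = (2*b)² = 4*b²)
c = -2793
√(c + (D(m(-3)) - 1*1592)) = √(-2793 + ((10 + 4*(-3)²) - 1*1592)) = √(-2793 + ((10 + 4*9) - 1592)) = √(-2793 + ((10 + 36) - 1592)) = √(-2793 + (46 - 1592)) = √(-2793 - 1546) = √(-4339) = I*√4339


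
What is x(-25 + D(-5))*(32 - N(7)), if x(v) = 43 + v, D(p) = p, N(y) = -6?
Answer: 494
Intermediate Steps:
x(-25 + D(-5))*(32 - N(7)) = (43 + (-25 - 5))*(32 - 1*(-6)) = (43 - 30)*(32 + 6) = 13*38 = 494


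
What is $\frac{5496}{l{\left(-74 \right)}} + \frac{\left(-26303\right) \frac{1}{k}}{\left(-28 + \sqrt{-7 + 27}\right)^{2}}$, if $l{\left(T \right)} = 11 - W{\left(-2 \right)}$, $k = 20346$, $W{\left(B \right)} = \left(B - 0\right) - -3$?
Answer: $\frac{2719567437359}{4948282840} - \frac{184121 \sqrt{5}}{742242426} \approx 549.6$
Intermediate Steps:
$W{\left(B \right)} = 3 + B$ ($W{\left(B \right)} = \left(B + 0\right) + 3 = B + 3 = 3 + B$)
$l{\left(T \right)} = 10$ ($l{\left(T \right)} = 11 - \left(3 - 2\right) = 11 - 1 = 10$)
$\frac{5496}{l{\left(-74 \right)}} + \frac{\left(-26303\right) \frac{1}{k}}{\left(-28 + \sqrt{-7 + 27}\right)^{2}} = \frac{5496}{10} + \frac{\left(-26303\right) \frac{1}{20346}}{\left(-28 + \sqrt{-7 + 27}\right)^{2}} = 5496 \cdot \frac{1}{10} + \frac{\left(-26303\right) \frac{1}{20346}}{\left(-28 + \sqrt{20}\right)^{2}} = \frac{2748}{5} - \frac{26303}{20346 \left(-28 + 2 \sqrt{5}\right)^{2}}$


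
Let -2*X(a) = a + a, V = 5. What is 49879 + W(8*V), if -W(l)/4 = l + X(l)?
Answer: 49879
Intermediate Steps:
X(a) = -a (X(a) = -(a + a)/2 = -a)
W(l) = 0 (W(l) = -4*(l - l) = -4*0 = 0)
49879 + W(8*V) = 49879 + 0 = 49879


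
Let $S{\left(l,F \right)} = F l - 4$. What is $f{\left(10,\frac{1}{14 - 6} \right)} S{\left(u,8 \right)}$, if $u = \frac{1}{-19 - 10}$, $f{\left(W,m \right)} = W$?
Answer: $- \frac{1240}{29} \approx -42.759$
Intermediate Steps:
$u = - \frac{1}{29}$ ($u = \frac{1}{-29} = - \frac{1}{29} \approx -0.034483$)
$S{\left(l,F \right)} = -4 + F l$
$f{\left(10,\frac{1}{14 - 6} \right)} S{\left(u,8 \right)} = 10 \left(-4 + 8 \left(- \frac{1}{29}\right)\right) = 10 \left(-4 - \frac{8}{29}\right) = 10 \left(- \frac{124}{29}\right) = - \frac{1240}{29}$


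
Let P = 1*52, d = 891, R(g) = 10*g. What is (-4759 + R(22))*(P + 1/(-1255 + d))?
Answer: -85909653/364 ≈ -2.3602e+5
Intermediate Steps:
P = 52
(-4759 + R(22))*(P + 1/(-1255 + d)) = (-4759 + 10*22)*(52 + 1/(-1255 + 891)) = (-4759 + 220)*(52 + 1/(-364)) = -4539*(52 - 1/364) = -4539*18927/364 = -85909653/364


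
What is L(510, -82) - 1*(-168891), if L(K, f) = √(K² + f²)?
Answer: 168891 + 2*√66706 ≈ 1.6941e+5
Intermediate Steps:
L(510, -82) - 1*(-168891) = √(510² + (-82)²) - 1*(-168891) = √(260100 + 6724) + 168891 = √266824 + 168891 = 2*√66706 + 168891 = 168891 + 2*√66706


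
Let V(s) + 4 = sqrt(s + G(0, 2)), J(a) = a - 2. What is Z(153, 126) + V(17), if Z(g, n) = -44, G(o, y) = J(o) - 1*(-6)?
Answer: -48 + sqrt(21) ≈ -43.417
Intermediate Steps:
J(a) = -2 + a
G(o, y) = 4 + o (G(o, y) = (-2 + o) - 1*(-6) = (-2 + o) + 6 = 4 + o)
V(s) = -4 + sqrt(4 + s) (V(s) = -4 + sqrt(s + (4 + 0)) = -4 + sqrt(s + 4) = -4 + sqrt(4 + s))
Z(153, 126) + V(17) = -44 + (-4 + sqrt(4 + 17)) = -44 + (-4 + sqrt(21)) = -48 + sqrt(21)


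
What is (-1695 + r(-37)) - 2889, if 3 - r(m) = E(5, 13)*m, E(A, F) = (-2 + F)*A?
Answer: -2546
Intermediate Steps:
E(A, F) = A*(-2 + F)
r(m) = 3 - 55*m (r(m) = 3 - 5*(-2 + 13)*m = 3 - 5*11*m = 3 - 55*m)
(-1695 + r(-37)) - 2889 = (-1695 + (3 - 55*(-37))) - 2889 = (-1695 + (3 + 2035)) - 2889 = (-1695 + 2038) - 2889 = 343 - 2889 = -2546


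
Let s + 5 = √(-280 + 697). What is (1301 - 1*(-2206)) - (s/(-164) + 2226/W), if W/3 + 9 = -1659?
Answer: 239865053/68388 + √417/164 ≈ 3507.5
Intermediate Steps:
W = -5004 (W = -27 + 3*(-1659) = -27 - 4977 = -5004)
s = -5 + √417 (s = -5 + √(-280 + 697) = -5 + √417 ≈ 15.421)
(1301 - 1*(-2206)) - (s/(-164) + 2226/W) = (1301 - 1*(-2206)) - ((-5 + √417)/(-164) + 2226/(-5004)) = (1301 + 2206) - ((-5 + √417)*(-1/164) + 2226*(-1/5004)) = 3507 - ((5/164 - √417/164) - 371/834) = 3507 - (-28337/68388 - √417/164) = 3507 + (28337/68388 + √417/164) = 239865053/68388 + √417/164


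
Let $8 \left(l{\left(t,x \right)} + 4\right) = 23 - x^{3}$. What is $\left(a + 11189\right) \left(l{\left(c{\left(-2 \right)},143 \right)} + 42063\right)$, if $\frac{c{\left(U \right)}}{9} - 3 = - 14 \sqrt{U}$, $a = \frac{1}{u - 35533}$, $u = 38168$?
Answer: $- \frac{9536694287424}{2635} \approx -3.6192 \cdot 10^{9}$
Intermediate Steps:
$a = \frac{1}{2635}$ ($a = \frac{1}{38168 - 35533} = \frac{1}{2635} \approx 0.00037951$)
$c{\left(U \right)} = 27 - 126 \sqrt{U}$ ($c{\left(U \right)} = 27 + 9 \left(- 14 \sqrt{U}\right) = 27 - 126 \sqrt{U}$)
$l{\left(t,x \right)} = - \frac{9}{8} - \frac{x^{3}}{8}$ ($l{\left(t,x \right)} = -4 + \frac{23 - x^{3}}{8} = -4 - \left(- \frac{23}{8} + \frac{x^{3}}{8}\right) = - \frac{9}{8} - \frac{x^{3}}{8}$)
$\left(a + 11189\right) \left(l{\left(c{\left(-2 \right)},143 \right)} + 42063\right) = \left(\frac{1}{2635} + 11189\right) \left(\left(- \frac{9}{8} - \frac{143^{3}}{8}\right) + 42063\right) = \frac{29483016 \left(\left(- \frac{9}{8} - \frac{2924207}{8}\right) + 42063\right)}{2635} = \frac{29483016 \left(-365527 + 42063\right)}{2635} = \frac{29483016}{2635} \left(-323464\right) = - \frac{9536694287424}{2635}$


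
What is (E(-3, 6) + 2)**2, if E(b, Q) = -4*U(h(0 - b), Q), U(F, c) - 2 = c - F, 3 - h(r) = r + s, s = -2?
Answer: 484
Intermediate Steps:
h(r) = 5 - r (h(r) = 3 - (r - 2) = 3 - (-2 + r) = 3 + (2 - r) = 5 - r)
U(F, c) = 2 + c - F (U(F, c) = 2 + (c - F) = 2 + c - F)
E(b, Q) = 12 - 4*Q + 4*b (E(b, Q) = -4*(2 + Q - (5 - (0 - b))) = -4*(2 + Q - (5 - (-1)*b)) = -4*(2 + Q - (5 + b)) = -4*(2 + Q + (-5 - b)) = -4*(-3 + Q - b) = 12 - 4*Q + 4*b)
(E(-3, 6) + 2)**2 = ((12 - 4*6 + 4*(-3)) + 2)**2 = ((12 - 24 - 12) + 2)**2 = (-24 + 2)**2 = (-22)**2 = 484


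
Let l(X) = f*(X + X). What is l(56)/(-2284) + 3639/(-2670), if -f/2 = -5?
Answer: -941823/508190 ≈ -1.8533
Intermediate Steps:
f = 10 (f = -2*(-5) = 10)
l(X) = 20*X (l(X) = 10*(X + X) = 10*(2*X) = 20*X)
l(56)/(-2284) + 3639/(-2670) = (20*56)/(-2284) + 3639/(-2670) = 1120*(-1/2284) + 3639*(-1/2670) = -280/571 - 1213/890 = -941823/508190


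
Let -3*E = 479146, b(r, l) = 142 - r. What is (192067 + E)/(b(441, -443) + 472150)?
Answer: 97055/1415553 ≈ 0.068563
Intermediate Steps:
E = -479146/3 (E = -⅓*479146 = -479146/3 ≈ -1.5972e+5)
(192067 + E)/(b(441, -443) + 472150) = (192067 - 479146/3)/((142 - 1*441) + 472150) = 97055/(3*((142 - 441) + 472150)) = 97055/(3*(-299 + 472150)) = (97055/3)/471851 = (97055/3)*(1/471851) = 97055/1415553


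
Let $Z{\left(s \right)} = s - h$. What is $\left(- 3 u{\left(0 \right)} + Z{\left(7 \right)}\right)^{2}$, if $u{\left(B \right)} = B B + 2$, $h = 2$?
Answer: $1$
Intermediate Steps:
$u{\left(B \right)} = 2 + B^{2}$ ($u{\left(B \right)} = B^{2} + 2 = 2 + B^{2}$)
$Z{\left(s \right)} = -2 + s$ ($Z{\left(s \right)} = s - 2 = -2 + s$)
$\left(- 3 u{\left(0 \right)} + Z{\left(7 \right)}\right)^{2} = \left(- 3 \left(2 + 0^{2}\right) + \left(-2 + 7\right)\right)^{2} = \left(- 3 \left(2 + 0\right) + 5\right)^{2} = \left(\left(-3\right) 2 + 5\right)^{2} = \left(-6 + 5\right)^{2} = \left(-1\right)^{2} = 1$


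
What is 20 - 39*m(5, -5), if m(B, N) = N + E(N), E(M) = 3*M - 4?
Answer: 956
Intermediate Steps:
E(M) = -4 + 3*M
m(B, N) = -4 + 4*N (m(B, N) = N + (-4 + 3*N) = -4 + 4*N)
20 - 39*m(5, -5) = 20 - 39*(-4 + 4*(-5)) = 20 - 39*(-4 - 20) = 20 - 39*(-24) = 20 + 936 = 956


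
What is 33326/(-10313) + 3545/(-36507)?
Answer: -1253191867/376496691 ≈ -3.3286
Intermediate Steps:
33326/(-10313) + 3545/(-36507) = 33326*(-1/10313) + 3545*(-1/36507) = -33326/10313 - 3545/36507 = -1253191867/376496691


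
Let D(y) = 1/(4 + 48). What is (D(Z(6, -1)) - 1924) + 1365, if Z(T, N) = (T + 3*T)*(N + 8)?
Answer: -29067/52 ≈ -558.98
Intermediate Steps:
Z(T, N) = 4*T*(8 + N) (Z(T, N) = (4*T)*(8 + N) = 4*T*(8 + N))
D(y) = 1/52
(D(Z(6, -1)) - 1924) + 1365 = (1/52 - 1924) + 1365 = -100047/52 + 1365 = -29067/52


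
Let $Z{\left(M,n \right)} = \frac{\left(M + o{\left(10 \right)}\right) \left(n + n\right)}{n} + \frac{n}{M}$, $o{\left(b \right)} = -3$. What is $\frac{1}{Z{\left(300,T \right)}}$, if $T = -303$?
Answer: $\frac{100}{59299} \approx 0.0016864$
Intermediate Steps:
$Z{\left(M,n \right)} = -6 + 2 M + \frac{n}{M}$ ($Z{\left(M,n \right)} = \frac{\left(M - 3\right) \left(n + n\right)}{n} + \frac{n}{M} = \frac{\left(-3 + M\right) 2 n}{n} + \frac{n}{M} = \frac{2 n \left(-3 + M\right)}{n} + \frac{n}{M} = \left(-6 + 2 M\right) + \frac{n}{M} = -6 + 2 M + \frac{n}{M}$)
$\frac{1}{Z{\left(300,T \right)}} = \frac{1}{-6 + 2 \cdot 300 - \frac{303}{300}} = \frac{1}{-6 + 600 - \frac{101}{100}} = \frac{1}{\frac{59299}{100}} = \frac{100}{59299}$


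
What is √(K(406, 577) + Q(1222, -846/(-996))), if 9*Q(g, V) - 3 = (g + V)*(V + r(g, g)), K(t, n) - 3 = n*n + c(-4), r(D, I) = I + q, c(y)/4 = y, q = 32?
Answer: √124849039197/498 ≈ 709.52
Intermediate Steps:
c(y) = 4*y
r(D, I) = 32 + I (r(D, I) = I + 32 = 32 + I)
K(t, n) = -13 + n² (K(t, n) = 3 + (n*n + 4*(-4)) = 3 + (n² - 16) = 3 + (-16 + n²) = -13 + n²)
Q(g, V) = ⅓ + (V + g)*(32 + V + g)/9 (Q(g, V) = ⅓ + ((g + V)*(V + (32 + g)))/9 = ⅓ + ((V + g)*(32 + V + g))/9 = ⅓ + (V + g)*(32 + V + g)/9)
√(K(406, 577) + Q(1222, -846/(-996))) = √((-13 + 577²) + (⅓ + (-846/(-996))²/9 + (⅑)*(-846/(-996))*1222 + (-846/(-996))*(32 + 1222)/9 + (⅑)*1222*(32 + 1222))) = √((-13 + 332929) + (⅓ + (-846*(-1/996))²/9 + (⅑)*(-846*(-1/996))*1222 + (⅑)*(-846*(-1/996))*1254 + (⅑)*1222*1254)) = √(332916 + (⅓ + (141/166)²/9 + (⅑)*(141/166)*1222 + (⅑)*(141/166)*1254 + 510796/3)) = √(332916 + (⅓ + (⅑)*(19881/27556) + 28717/249 + 9823/83 + 510796/3)) = √(332916 + (⅓ + 2209/27556 + 28717/249 + 9823/83 + 510796/3)) = √(332916 + 14094846511/82668) = √(41616346399/82668) = √124849039197/498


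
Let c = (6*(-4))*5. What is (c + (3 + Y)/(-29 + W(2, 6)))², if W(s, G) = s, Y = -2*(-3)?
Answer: 130321/9 ≈ 14480.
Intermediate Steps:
Y = 6
c = -120 (c = -24*5 = -120)
(c + (3 + Y)/(-29 + W(2, 6)))² = (-120 + (3 + 6)/(-29 + 2))² = (-120 + 9/(-27))² = (-120 + 9*(-1/27))² = (-120 - ⅓)² = (-361/3)² = 130321/9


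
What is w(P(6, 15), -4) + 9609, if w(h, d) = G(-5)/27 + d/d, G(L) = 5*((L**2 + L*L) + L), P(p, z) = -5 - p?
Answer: 28855/3 ≈ 9618.3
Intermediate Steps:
G(L) = 5*L + 10*L**2 (G(L) = 5*((L**2 + L**2) + L) = 5*(2*L**2 + L) = 5*(L + 2*L**2) = 5*L + 10*L**2)
w(h, d) = 28/3 (w(h, d) = (5*(-5)*(1 + 2*(-5)))/27 + d/d = (5*(-5)*(1 - 10))*(1/27) + 1 = (5*(-5)*(-9))*(1/27) + 1 = 225*(1/27) + 1 = 25/3 + 1 = 28/3)
w(P(6, 15), -4) + 9609 = 28/3 + 9609 = 28855/3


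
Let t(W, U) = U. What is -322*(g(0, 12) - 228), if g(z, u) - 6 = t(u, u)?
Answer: 67620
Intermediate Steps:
g(z, u) = 6 + u
-322*(g(0, 12) - 228) = -322*((6 + 12) - 228) = -322*(18 - 228) = -322*(-210) = 67620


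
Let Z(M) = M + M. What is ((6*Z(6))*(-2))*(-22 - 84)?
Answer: 15264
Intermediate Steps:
Z(M) = 2*M
((6*Z(6))*(-2))*(-22 - 84) = ((6*(2*6))*(-2))*(-22 - 84) = ((6*12)*(-2))*(-106) = (72*(-2))*(-106) = -144*(-106) = 15264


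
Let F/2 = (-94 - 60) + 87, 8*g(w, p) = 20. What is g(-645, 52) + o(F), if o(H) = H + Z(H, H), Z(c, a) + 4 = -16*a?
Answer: 4017/2 ≈ 2008.5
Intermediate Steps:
Z(c, a) = -4 - 16*a
g(w, p) = 5/2 (g(w, p) = (⅛)*20 = 5/2)
F = -134 (F = 2*((-94 - 60) + 87) = 2*(-154 + 87) = 2*(-67) = -134)
o(H) = -4 - 15*H (o(H) = H + (-4 - 16*H) = -4 - 15*H)
g(-645, 52) + o(F) = 5/2 + (-4 - 15*(-134)) = 5/2 + (-4 + 2010) = 5/2 + 2006 = 4017/2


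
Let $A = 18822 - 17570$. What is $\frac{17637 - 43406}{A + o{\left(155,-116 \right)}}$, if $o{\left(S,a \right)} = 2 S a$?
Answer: $\frac{25769}{34708} \approx 0.74245$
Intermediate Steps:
$o{\left(S,a \right)} = 2 S a$
$A = 1252$ ($A = 18822 - 17570 = 1252$)
$\frac{17637 - 43406}{A + o{\left(155,-116 \right)}} = \frac{17637 - 43406}{1252 + 2 \cdot 155 \left(-116\right)} = - \frac{25769}{1252 - 35960} = - \frac{25769}{-34708} = \left(-25769\right) \left(- \frac{1}{34708}\right) = \frac{25769}{34708}$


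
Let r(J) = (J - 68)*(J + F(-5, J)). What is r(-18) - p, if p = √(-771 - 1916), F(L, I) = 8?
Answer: 860 - I*√2687 ≈ 860.0 - 51.836*I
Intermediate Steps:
r(J) = (-68 + J)*(8 + J) (r(J) = (J - 68)*(J + 8) = (-68 + J)*(8 + J))
p = I*√2687 (p = √(-2687) = I*√2687 ≈ 51.836*I)
r(-18) - p = (-544 + (-18)² - 60*(-18)) - I*√2687 = (-544 + 324 + 1080) - I*√2687 = 860 - I*√2687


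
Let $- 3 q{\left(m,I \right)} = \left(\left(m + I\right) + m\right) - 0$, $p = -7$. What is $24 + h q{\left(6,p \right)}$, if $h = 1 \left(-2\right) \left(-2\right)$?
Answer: $\frac{52}{3} \approx 17.333$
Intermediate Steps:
$q{\left(m,I \right)} = - \frac{2 m}{3} - \frac{I}{3}$ ($q{\left(m,I \right)} = - \frac{\left(\left(m + I\right) + m\right) - 0}{3} = - \frac{\left(\left(I + m\right) + m\right) + 0}{3} = - \frac{\left(I + 2 m\right) + 0}{3} = - \frac{I + 2 m}{3} = - \frac{2 m}{3} - \frac{I}{3}$)
$h = 4$ ($h = \left(-2\right) \left(-2\right) = 4$)
$24 + h q{\left(6,p \right)} = 24 + 4 \left(\left(- \frac{2}{3}\right) 6 - - \frac{7}{3}\right) = 24 + 4 \left(-4 + \frac{7}{3}\right) = 24 + 4 \left(- \frac{5}{3}\right) = 24 - \frac{20}{3} = \frac{52}{3}$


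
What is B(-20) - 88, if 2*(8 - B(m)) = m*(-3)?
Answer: -110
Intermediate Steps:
B(m) = 8 + 3*m/2 (B(m) = 8 - m*(-3)/2 = 8 - (-3)*m/2 = 8 + 3*m/2)
B(-20) - 88 = (8 + (3/2)*(-20)) - 88 = (8 - 30) - 88 = -22 - 88 = -110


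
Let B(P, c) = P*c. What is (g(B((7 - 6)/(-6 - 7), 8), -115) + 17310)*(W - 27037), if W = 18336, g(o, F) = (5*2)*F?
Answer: -140608160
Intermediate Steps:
g(o, F) = 10*F
(g(B((7 - 6)/(-6 - 7), 8), -115) + 17310)*(W - 27037) = (10*(-115) + 17310)*(18336 - 27037) = (-1150 + 17310)*(-8701) = 16160*(-8701) = -140608160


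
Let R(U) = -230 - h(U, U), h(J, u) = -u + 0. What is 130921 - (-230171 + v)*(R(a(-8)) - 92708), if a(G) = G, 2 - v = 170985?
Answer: -37285528763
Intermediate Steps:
v = -170983 (v = 2 - 1*170985 = 2 - 170985 = -170983)
h(J, u) = -u
R(U) = -230 + U (R(U) = -230 - (-1)*U = -230 + U)
130921 - (-230171 + v)*(R(a(-8)) - 92708) = 130921 - (-230171 - 170983)*((-230 - 8) - 92708) = 130921 - (-401154)*(-238 - 92708) = 130921 - (-401154)*(-92946) = 130921 - 1*37285659684 = 130921 - 37285659684 = -37285528763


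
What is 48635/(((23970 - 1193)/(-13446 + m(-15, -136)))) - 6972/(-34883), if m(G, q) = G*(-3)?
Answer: -22735102780461/794530091 ≈ -28615.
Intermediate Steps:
m(G, q) = -3*G
48635/(((23970 - 1193)/(-13446 + m(-15, -136)))) - 6972/(-34883) = 48635/(((23970 - 1193)/(-13446 - 3*(-15)))) - 6972/(-34883) = 48635/((22777/(-13446 + 45))) - 6972*(-1/34883) = 48635/((22777/(-13401))) + 6972/34883 = 48635/((22777*(-1/13401))) + 6972/34883 = 48635/(-22777/13401) + 6972/34883 = 48635*(-13401/22777) + 6972/34883 = -651757635/22777 + 6972/34883 = -22735102780461/794530091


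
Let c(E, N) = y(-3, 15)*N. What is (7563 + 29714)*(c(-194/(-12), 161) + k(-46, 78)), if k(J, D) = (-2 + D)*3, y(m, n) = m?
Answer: -9505635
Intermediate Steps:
k(J, D) = -6 + 3*D
c(E, N) = -3*N
(7563 + 29714)*(c(-194/(-12), 161) + k(-46, 78)) = (7563 + 29714)*(-3*161 + (-6 + 3*78)) = 37277*(-483 + (-6 + 234)) = 37277*(-483 + 228) = 37277*(-255) = -9505635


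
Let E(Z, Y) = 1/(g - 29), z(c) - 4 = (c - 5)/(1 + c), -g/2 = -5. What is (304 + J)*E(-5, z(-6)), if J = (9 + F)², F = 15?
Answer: -880/19 ≈ -46.316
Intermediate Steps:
g = 10 (g = -2*(-5) = 10)
z(c) = 4 + (-5 + c)/(1 + c) (z(c) = 4 + (c - 5)/(1 + c) = 4 + (-5 + c)/(1 + c))
E(Z, Y) = -1/19 (E(Z, Y) = 1/(10 - 29) = 1/(-19) = -1/19)
J = 576 (J = (9 + 15)² = 24² = 576)
(304 + J)*E(-5, z(-6)) = (304 + 576)*(-1/19) = 880*(-1/19) = -880/19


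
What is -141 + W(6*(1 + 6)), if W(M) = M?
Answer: -99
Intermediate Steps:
-141 + W(6*(1 + 6)) = -141 + 6*(1 + 6) = -141 + 6*7 = -141 + 42 = -99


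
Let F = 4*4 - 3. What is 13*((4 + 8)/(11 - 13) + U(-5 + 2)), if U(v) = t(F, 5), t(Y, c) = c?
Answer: -13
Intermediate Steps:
F = 13 (F = 16 - 3 = 13)
U(v) = 5
13*((4 + 8)/(11 - 13) + U(-5 + 2)) = 13*((4 + 8)/(11 - 13) + 5) = 13*(12/(-2) + 5) = 13*(12*(-1/2) + 5) = 13*(-6 + 5) = 13*(-1) = -13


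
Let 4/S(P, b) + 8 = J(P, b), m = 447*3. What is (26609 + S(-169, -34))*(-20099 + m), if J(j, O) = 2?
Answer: -1497357350/3 ≈ -4.9912e+8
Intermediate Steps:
m = 1341
S(P, b) = -2/3 (S(P, b) = 4/(-8 + 2) = 4/(-6) = 4*(-1/6) = -2/3)
(26609 + S(-169, -34))*(-20099 + m) = (26609 - 2/3)*(-20099 + 1341) = (79825/3)*(-18758) = -1497357350/3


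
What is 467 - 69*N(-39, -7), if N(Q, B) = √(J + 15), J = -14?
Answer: 398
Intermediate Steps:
N(Q, B) = 1 (N(Q, B) = √(-14 + 15) = √1 = 1)
467 - 69*N(-39, -7) = 467 - 69*1 = 467 - 69 = 398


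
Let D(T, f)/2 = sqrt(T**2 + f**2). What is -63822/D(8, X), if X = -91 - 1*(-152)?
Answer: -31911*sqrt(3785)/3785 ≈ -518.69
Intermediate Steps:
X = 61 (X = -91 + 152 = 61)
D(T, f) = 2*sqrt(T**2 + f**2)
-63822/D(8, X) = -63822*1/(2*sqrt(8**2 + 61**2)) = -63822*1/(2*sqrt(64 + 3721)) = -63822*sqrt(3785)/7570 = -31911*sqrt(3785)/3785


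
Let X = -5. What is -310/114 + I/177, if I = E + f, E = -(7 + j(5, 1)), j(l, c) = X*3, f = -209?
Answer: -12964/3363 ≈ -3.8549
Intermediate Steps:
j(l, c) = -15 (j(l, c) = -5*3 = -15)
E = 8 (E = -(7 - 15) = -1*(-8) = 8)
I = -201 (I = 8 - 209 = -201)
-310/114 + I/177 = -310/114 - 201/177 = -310*1/114 - 201*1/177 = -155/57 - 67/59 = -12964/3363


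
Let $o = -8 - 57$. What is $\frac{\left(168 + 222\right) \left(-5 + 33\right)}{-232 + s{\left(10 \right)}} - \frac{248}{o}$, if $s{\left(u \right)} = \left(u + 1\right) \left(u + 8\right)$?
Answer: $- \frac{350684}{1105} \approx -317.36$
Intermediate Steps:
$o = -65$
$s{\left(u \right)} = \left(1 + u\right) \left(8 + u\right)$
$\frac{\left(168 + 222\right) \left(-5 + 33\right)}{-232 + s{\left(10 \right)}} - \frac{248}{o} = \frac{\left(168 + 222\right) \left(-5 + 33\right)}{-232 + \left(8 + 10^{2} + 9 \cdot 10\right)} - \frac{248}{-65} = \frac{390 \cdot 28}{-232 + \left(8 + 100 + 90\right)} - - \frac{248}{65} = \frac{10920}{-232 + 198} + \frac{248}{65} = \frac{10920}{-34} + \frac{248}{65} = 10920 \left(- \frac{1}{34}\right) + \frac{248}{65} = - \frac{5460}{17} + \frac{248}{65} = - \frac{350684}{1105}$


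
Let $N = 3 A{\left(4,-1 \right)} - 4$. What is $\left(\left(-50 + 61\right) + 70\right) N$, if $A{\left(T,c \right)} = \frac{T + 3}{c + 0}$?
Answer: $-2025$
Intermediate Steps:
$A{\left(T,c \right)} = \frac{3 + T}{c}$
$N = -25$ ($N = 3 \frac{3 + 4}{-1} - 4 = 3 \left(\left(-1\right) 7\right) - 4 = 3 \left(-7\right) - 4 = -21 - 4 = -25$)
$\left(\left(-50 + 61\right) + 70\right) N = \left(\left(-50 + 61\right) + 70\right) \left(-25\right) = \left(11 + 70\right) \left(-25\right) = 81 \left(-25\right) = -2025$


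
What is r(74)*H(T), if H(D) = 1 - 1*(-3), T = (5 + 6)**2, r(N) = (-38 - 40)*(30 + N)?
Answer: -32448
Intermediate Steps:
r(N) = -2340 - 78*N (r(N) = -78*(30 + N) = -2340 - 78*N)
T = 121 (T = 11**2 = 121)
H(D) = 4 (H(D) = 1 + 3 = 4)
r(74)*H(T) = (-2340 - 78*74)*4 = (-2340 - 5772)*4 = -8112*4 = -32448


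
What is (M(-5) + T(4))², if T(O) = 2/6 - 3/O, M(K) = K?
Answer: 4225/144 ≈ 29.340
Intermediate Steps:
T(O) = ⅓ - 3/O (T(O) = 2*(⅙) - 3/O = ⅓ - 3/O)
(M(-5) + T(4))² = (-5 + (⅓)*(-9 + 4)/4)² = (-5 + (⅓)*(¼)*(-5))² = (-5 - 5/12)² = (-65/12)² = 4225/144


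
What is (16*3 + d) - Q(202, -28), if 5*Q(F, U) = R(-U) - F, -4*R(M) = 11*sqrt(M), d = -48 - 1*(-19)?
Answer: 297/5 + 11*sqrt(7)/10 ≈ 62.310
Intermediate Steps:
d = -29 (d = -48 + 19 = -29)
R(M) = -11*sqrt(M)/4
Q(F, U) = -11*sqrt(-U)/20 - F/5 (Q(F, U) = (-11*sqrt(-U)/4 - F)/5 = (-F - 11*sqrt(-U)/4)/5 = -11*sqrt(-U)/20 - F/5)
(16*3 + d) - Q(202, -28) = (16*3 - 29) - (-11*sqrt(28)/20 - 1/5*202) = (48 - 29) - (-11*sqrt(7)/10 - 202/5) = 19 - (-11*sqrt(7)/10 - 202/5) = 19 - (-202/5 - 11*sqrt(7)/10) = 19 + (202/5 + 11*sqrt(7)/10) = 297/5 + 11*sqrt(7)/10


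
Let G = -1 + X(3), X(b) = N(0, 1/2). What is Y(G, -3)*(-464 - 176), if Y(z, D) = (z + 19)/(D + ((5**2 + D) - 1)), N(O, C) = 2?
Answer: -6400/9 ≈ -711.11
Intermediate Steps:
X(b) = 2
G = 1 (G = -1 + 2 = 1)
Y(z, D) = (19 + z)/(24 + 2*D) (Y(z, D) = (19 + z)/(D + ((25 + D) - 1)) = (19 + z)/(D + (24 + D)) = (19 + z)/(24 + 2*D))
Y(G, -3)*(-464 - 176) = ((19 + 1)/(2*(12 - 3)))*(-464 - 176) = ((1/2)*20/9)*(-640) = ((1/2)*(1/9)*20)*(-640) = (10/9)*(-640) = -6400/9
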